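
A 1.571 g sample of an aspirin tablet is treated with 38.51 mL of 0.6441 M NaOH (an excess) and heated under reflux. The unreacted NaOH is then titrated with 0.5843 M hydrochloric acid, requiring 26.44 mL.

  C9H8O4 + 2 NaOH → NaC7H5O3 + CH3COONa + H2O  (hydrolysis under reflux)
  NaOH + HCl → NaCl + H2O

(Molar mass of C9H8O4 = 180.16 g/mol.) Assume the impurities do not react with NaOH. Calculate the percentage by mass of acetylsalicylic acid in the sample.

53.64 %

n(NaOH) added = 0.03851 × 0.6441 = 0.02480 mol
n(HCl) used in back-titration = 0.02644 × 0.5843 = 0.01545 mol
n(NaOH) left over = 0.01545 mol (1:1 ratio)
n(NaOH) consumed by analyte = 0.02480 − 0.01545 = 9.355 × 10^-3 mol
From the 1:2 ratio, n(C9H8O4) = 1/2 × 9.355 × 10^-3 = 4.678 × 10^-3 mol
mass of C9H8O4 = 4.678 × 10^-3 × 180.16 = 0.8427 g
% C9H8O4 = 0.8427 / 1.571 × 100 = 53.64 %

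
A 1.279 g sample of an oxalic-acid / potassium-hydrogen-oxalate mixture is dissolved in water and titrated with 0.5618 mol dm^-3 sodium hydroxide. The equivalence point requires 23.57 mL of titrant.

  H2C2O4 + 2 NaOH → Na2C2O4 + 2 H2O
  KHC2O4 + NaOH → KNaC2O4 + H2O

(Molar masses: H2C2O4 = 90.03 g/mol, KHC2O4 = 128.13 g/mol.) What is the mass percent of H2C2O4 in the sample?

17.69 %

n(NaOH) = 0.02357 × 0.5618 = 0.01324 mol
Let x = n(H2C2O4), y = n(KHC2O4).
Titrant: 2x + 1y = 0.01324;  mass: 90.03x + 128.13y = 1.279
Solving, x = 2.512 × 10^-3 mol, y = 8.217 × 10^-3 mol
mass of H2C2O4 = 2.512 × 10^-3 × 90.03 = 0.2262 g
% H2C2O4 = 0.2262 / 1.279 × 100 = 17.69 %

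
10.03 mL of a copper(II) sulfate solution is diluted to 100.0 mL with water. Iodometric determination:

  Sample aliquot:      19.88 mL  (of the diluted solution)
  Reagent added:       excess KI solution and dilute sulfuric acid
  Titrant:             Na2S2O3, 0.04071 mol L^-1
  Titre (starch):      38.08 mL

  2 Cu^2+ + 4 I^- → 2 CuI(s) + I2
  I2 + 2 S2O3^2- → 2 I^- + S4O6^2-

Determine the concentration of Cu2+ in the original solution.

0.7775 mol/L

n(S2O3^2-) = 0.03808 × 0.04071 = 1.550 × 10^-3 mol
n(I2) = n(S2O3^2-)/2 = 7.751 × 10^-4 mol
From the 2:1 ratio, n(Cu2+) in the aliquot = 2/1 × 7.751 × 10^-4 = 1.550 × 10^-3 mol
[Cu2+]_dilute = 1.550 × 10^-3 / 0.01988 = 0.07798 mol/L
[Cu2+]_original = 0.07798 × 100.0/10.03 = 0.7775 mol/L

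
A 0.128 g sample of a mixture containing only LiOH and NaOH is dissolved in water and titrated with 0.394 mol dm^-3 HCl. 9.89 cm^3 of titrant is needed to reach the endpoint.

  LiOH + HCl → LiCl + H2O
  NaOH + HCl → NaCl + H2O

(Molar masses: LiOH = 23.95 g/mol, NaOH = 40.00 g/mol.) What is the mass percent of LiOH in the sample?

n(HCl) = 0.00989 × 0.394 = 3.90 × 10^-3 mol
Let x = n(LiOH), y = n(NaOH).
Titrant: 1x + 1y = 3.90 × 10^-3;  mass: 23.95x + 40.00y = 0.128
Solving, x = 1.74 × 10^-3 mol, y = 2.16 × 10^-3 mol
mass of LiOH = 1.74 × 10^-3 × 23.95 = 0.0416 g
% LiOH = 0.0416 / 0.128 × 100 = 32.5 %

32.5 %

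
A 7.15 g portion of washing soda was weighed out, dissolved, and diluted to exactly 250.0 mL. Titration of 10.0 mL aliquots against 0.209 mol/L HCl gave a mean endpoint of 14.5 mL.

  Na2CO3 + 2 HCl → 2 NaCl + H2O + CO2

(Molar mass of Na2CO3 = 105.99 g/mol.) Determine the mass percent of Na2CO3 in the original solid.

56.2 %

n(HCl) per titration = 0.0145 × 0.209 = 3.03 × 10^-3 mol
From the 1:2 ratio, n(Na2CO3) in each aliquot = 1/2 × 3.03 × 10^-3 = 1.52 × 10^-3 mol
n(Na2CO3) in the whole flask = 1.52 × 10^-3 × 250.0/10.0 = 0.0379 mol
mass of Na2CO3 = 0.0379 × 105.99 = 4.02 g
% Na2CO3 = 4.02 / 7.15 × 100 = 56.2 %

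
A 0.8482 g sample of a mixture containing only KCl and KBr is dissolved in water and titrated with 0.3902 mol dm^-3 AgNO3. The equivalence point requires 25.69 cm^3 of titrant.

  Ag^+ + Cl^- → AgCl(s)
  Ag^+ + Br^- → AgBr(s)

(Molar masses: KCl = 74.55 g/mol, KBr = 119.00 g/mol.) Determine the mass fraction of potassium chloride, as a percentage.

68.16 %

n(AgNO3) = 0.02569 × 0.3902 = 0.01002 mol
Let x = n(KCl), y = n(KBr).
Titrant: 1x + 1y = 0.01002;  mass: 74.55x + 119.00y = 0.8482
Solving, x = 7.754 × 10^-3 mol, y = 2.270 × 10^-3 mol
mass of KCl = 7.754 × 10^-3 × 74.55 = 0.5781 g
% KCl = 0.5781 / 0.8482 × 100 = 68.16 %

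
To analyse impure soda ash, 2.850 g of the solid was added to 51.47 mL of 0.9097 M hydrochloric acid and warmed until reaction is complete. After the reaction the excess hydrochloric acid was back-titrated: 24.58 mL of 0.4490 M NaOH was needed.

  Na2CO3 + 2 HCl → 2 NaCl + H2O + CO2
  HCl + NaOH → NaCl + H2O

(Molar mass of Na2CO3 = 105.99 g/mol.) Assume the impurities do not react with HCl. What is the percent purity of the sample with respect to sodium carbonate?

n(HCl) added = 0.05147 × 0.9097 = 0.04682 mol
n(NaOH) used in back-titration = 0.02458 × 0.4490 = 0.01104 mol
n(HCl) left over = 0.01104 mol (1:1 ratio)
n(HCl) consumed by analyte = 0.04682 − 0.01104 = 0.03579 mol
From the 1:2 ratio, n(Na2CO3) = 1/2 × 0.03579 = 0.01789 mol
mass of Na2CO3 = 0.01789 × 105.99 = 1.896 g
% Na2CO3 = 1.896 / 2.850 × 100 = 66.54 %

66.54 %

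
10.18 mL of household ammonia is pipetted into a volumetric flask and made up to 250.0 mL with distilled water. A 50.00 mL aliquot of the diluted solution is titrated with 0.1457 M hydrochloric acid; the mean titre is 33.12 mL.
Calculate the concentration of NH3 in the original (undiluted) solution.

2.370 M

NH3 + HCl → NH4Cl
n(HCl) = 0.03312 × 0.1457 = 4.826 × 10^-3 mol
n(NH3) in the aliquot = 4.826 × 10^-3 mol (1:1 ratio)
[NH3]_dilute = 4.826 × 10^-3 / 0.05000 = 0.09651 mol/L
Dilution factor = 250.0 / 10.18 = 24.56
[NH3]_stock = 0.09651 × 24.56 = 2.370 mol/L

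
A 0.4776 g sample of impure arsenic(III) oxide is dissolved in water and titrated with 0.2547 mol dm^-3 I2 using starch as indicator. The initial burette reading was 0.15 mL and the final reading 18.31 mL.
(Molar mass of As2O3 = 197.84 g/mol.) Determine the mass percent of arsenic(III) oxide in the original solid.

As2O3 + 2 I2 + 2 H2O → As2O5 + 4 HI
n(I2) = 0.01816 L × 0.2547 mol/L = 4.625 × 10^-3 mol
From the 1:2 ratio, n(As2O3) = 1/2 × 4.625 × 10^-3 = 2.313 × 10^-3 mol
mass of As2O3 = 2.313 × 10^-3 × 197.84 g/mol = 0.4575 g
% As2O3 = 0.4575 / 0.4776 × 100 = 95.80 %

95.80 %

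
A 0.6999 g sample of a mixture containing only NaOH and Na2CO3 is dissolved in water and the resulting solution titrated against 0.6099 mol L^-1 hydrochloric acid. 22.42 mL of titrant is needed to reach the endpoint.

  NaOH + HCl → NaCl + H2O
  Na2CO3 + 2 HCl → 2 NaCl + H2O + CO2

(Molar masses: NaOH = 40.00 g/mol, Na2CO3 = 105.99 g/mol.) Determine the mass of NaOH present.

n(HCl) = 0.02242 × 0.6099 = 0.01367 mol
Let x = n(NaOH), y = n(Na2CO3).
Titrant: 1x + 2y = 0.01367;  mass: 40.00x + 105.99y = 0.6999
Solving, x = 1.905 × 10^-3 mol, y = 5.885 × 10^-3 mol
mass of NaOH = 1.905 × 10^-3 × 40.00 = 0.07619 g

0.07619 g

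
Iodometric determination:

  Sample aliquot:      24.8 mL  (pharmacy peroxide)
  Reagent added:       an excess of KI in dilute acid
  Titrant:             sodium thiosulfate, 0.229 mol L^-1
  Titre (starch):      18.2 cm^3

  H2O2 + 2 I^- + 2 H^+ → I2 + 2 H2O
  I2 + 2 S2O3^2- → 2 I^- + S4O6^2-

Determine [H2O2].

n(S2O3^2-) = 0.0182 × 0.229 = 4.17 × 10^-3 mol
n(I2) = n(S2O3^2-)/2 = 2.08 × 10^-3 mol
n(H2O2) in the aliquot = 2.08 × 10^-3 mol (1:1 ratio)
[H2O2] = 2.08 × 10^-3 / 0.0248 = 0.0840 mol/L

0.0840 mol/L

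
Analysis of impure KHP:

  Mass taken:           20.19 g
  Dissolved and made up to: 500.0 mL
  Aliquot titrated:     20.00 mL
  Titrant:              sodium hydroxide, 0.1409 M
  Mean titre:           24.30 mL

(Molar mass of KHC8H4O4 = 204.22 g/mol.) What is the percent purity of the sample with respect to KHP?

KHC8H4O4 + NaOH → KNaC8H4O4 + H2O
n(NaOH) per titration = 0.02430 × 0.1409 = 3.424 × 10^-3 mol
n(KHC8H4O4) in each aliquot = 3.424 × 10^-3 mol (1:1 ratio)
n(KHC8H4O4) in the whole flask = 3.424 × 10^-3 × 500.0/20.00 = 0.08560 mol
mass of KHC8H4O4 = 0.08560 × 204.22 = 17.48 g
% KHC8H4O4 = 17.48 / 20.19 × 100 = 86.58 %

86.58 %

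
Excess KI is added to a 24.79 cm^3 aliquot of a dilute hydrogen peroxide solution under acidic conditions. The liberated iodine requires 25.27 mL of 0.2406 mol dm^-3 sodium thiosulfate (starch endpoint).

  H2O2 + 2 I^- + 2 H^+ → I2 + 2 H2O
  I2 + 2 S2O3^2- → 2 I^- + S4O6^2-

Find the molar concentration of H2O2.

n(S2O3^2-) = 0.02527 × 0.2406 = 6.080 × 10^-3 mol
n(I2) = n(S2O3^2-)/2 = 3.040 × 10^-3 mol
n(H2O2) in the aliquot = 3.040 × 10^-3 mol (1:1 ratio)
[H2O2] = 3.040 × 10^-3 / 0.02479 = 0.1226 mol/L

0.1226 mol/L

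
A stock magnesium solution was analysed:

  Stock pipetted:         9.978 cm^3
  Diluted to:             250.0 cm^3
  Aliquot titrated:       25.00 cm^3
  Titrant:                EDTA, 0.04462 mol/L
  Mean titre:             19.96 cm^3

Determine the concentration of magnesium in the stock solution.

Mg^2+ + EDTA^4- → [Mg(EDTA)]^2-
n(EDTA) = 0.01996 × 0.04462 = 8.906 × 10^-4 mol
n(Mg2+) in the aliquot = 8.906 × 10^-4 mol (1:1 ratio)
[Mg2+]_dilute = 8.906 × 10^-4 / 0.02500 = 0.03562 mol/L
Dilution factor = 250.0 / 9.978 = 25.06
[Mg2+]_stock = 0.03562 × 25.06 = 0.8926 mol/L

0.8926 mol/L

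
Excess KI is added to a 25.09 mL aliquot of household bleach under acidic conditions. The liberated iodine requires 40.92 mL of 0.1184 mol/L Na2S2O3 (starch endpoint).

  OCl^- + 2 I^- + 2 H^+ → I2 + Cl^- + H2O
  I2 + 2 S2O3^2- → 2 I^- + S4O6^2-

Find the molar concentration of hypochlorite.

n(S2O3^2-) = 0.04092 × 0.1184 = 4.845 × 10^-3 mol
n(I2) = n(S2O3^2-)/2 = 2.422 × 10^-3 mol
n(OCl^-) in the aliquot = 2.422 × 10^-3 mol (1:1 ratio)
[OCl^-] = 2.422 × 10^-3 / 0.02509 = 0.09655 mol/L

0.09655 mol/L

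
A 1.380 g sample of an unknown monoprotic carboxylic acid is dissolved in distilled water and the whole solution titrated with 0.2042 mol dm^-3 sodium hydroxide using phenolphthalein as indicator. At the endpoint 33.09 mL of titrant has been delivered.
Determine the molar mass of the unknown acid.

n(NaOH) = 0.03309 L × 0.2042 mol/L = 6.757 × 10^-3 mol
n(HA) = 6.757 × 10^-3 mol (1:1 ratio)
M = m / n = 1.380 g / 6.757 × 10^-3 mol = 204.2 g/mol

204.2 g/mol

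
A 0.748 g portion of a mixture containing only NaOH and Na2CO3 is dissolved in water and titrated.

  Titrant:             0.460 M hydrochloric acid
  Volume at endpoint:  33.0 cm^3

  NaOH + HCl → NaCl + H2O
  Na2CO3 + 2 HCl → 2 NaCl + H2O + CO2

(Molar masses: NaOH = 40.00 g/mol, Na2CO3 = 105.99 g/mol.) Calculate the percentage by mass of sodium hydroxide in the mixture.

n(HCl) = 0.0330 × 0.460 = 0.0152 mol
Let x = n(NaOH), y = n(Na2CO3).
Titrant: 1x + 2y = 0.0152;  mass: 40.00x + 105.99y = 0.748
Solving, x = 4.35 × 10^-3 mol, y = 5.42 × 10^-3 mol
mass of NaOH = 4.35 × 10^-3 × 40.00 = 0.174 g
% NaOH = 0.174 / 0.748 × 100 = 23.2 %

23.2 %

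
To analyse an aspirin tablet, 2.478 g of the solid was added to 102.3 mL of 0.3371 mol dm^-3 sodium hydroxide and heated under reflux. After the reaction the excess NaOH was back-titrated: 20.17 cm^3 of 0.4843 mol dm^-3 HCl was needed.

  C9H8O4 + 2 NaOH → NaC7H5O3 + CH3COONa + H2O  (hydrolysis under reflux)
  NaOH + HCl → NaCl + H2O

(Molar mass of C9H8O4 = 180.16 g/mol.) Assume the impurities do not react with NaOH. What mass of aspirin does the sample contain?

2.227 g

n(NaOH) added = 0.1023 × 0.3371 = 0.03449 mol
n(HCl) used in back-titration = 0.02017 × 0.4843 = 9.768 × 10^-3 mol
n(NaOH) left over = 9.768 × 10^-3 mol (1:1 ratio)
n(NaOH) consumed by analyte = 0.03449 − 9.768 × 10^-3 = 0.02472 mol
From the 1:2 ratio, n(C9H8O4) = 1/2 × 0.02472 = 0.01236 mol
mass of C9H8O4 = 0.01236 × 180.16 = 2.227 g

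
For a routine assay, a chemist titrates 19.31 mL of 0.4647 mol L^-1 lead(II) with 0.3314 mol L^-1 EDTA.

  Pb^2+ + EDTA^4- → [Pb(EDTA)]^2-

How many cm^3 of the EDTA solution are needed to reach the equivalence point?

27.08 mL

n(Pb2+) = 0.01931 L × 0.4647 mol/L = 8.973 × 10^-3 mol
n(EDTA) = 8.973 × 10^-3 mol (1:1 stoichiometry)
V(EDTA) = 8.973 × 10^-3 mol / 0.3314 mol/L = 0.02708 L = 27.08 mL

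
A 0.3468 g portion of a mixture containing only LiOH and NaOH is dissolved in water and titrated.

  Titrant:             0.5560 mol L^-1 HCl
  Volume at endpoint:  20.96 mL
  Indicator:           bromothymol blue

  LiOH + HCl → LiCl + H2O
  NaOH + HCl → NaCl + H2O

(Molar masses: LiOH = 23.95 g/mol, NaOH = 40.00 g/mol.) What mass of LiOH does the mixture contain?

n(HCl) = 0.02096 × 0.5560 = 0.01165 mol
Let x = n(LiOH), y = n(NaOH).
Titrant: 1x + 1y = 0.01165;  mass: 23.95x + 40.00y = 0.3468
Solving, x = 7.436 × 10^-3 mol, y = 4.218 × 10^-3 mol
mass of LiOH = 7.436 × 10^-3 × 23.95 = 0.1781 g

0.1781 g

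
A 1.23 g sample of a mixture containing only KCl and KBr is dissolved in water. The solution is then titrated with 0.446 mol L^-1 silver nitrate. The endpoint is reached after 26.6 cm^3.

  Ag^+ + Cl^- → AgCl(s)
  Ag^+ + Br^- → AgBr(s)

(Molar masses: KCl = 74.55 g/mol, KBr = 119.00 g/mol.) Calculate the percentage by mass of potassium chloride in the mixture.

24.8 %

n(AgNO3) = 0.0266 × 0.446 = 0.0119 mol
Let x = n(KCl), y = n(KBr).
Titrant: 1x + 1y = 0.0119;  mass: 74.55x + 119.00y = 1.23
Solving, x = 4.09 × 10^-3 mol, y = 7.77 × 10^-3 mol
mass of KCl = 4.09 × 10^-3 × 74.55 = 0.305 g
% KCl = 0.305 / 1.23 × 100 = 24.8 %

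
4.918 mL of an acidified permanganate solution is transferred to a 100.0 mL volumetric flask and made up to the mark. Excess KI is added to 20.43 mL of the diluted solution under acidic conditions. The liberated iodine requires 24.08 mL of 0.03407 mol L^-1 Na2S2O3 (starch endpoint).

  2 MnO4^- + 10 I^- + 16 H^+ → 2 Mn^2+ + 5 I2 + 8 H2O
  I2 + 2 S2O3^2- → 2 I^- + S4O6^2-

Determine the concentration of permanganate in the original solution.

0.1633 mol/L

n(S2O3^2-) = 0.02408 × 0.03407 = 8.204 × 10^-4 mol
n(I2) = n(S2O3^2-)/2 = 4.102 × 10^-4 mol
From the 2:5 ratio, n(MnO4^-) in the aliquot = 2/5 × 4.102 × 10^-4 = 1.641 × 10^-4 mol
[MnO4^-]_dilute = 1.641 × 10^-4 / 0.02043 = 0.008031 mol/L
[MnO4^-]_original = 0.008031 × 100.0/4.918 = 0.1633 mol/L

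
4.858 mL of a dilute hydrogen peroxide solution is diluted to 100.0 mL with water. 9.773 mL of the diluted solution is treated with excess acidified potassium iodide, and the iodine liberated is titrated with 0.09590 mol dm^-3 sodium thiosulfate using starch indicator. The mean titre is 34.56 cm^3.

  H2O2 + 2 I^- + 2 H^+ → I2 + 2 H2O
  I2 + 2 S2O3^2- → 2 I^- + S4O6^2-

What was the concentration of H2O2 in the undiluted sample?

3.490 mol/L

n(S2O3^2-) = 0.03456 × 0.09590 = 3.314 × 10^-3 mol
n(I2) = n(S2O3^2-)/2 = 1.657 × 10^-3 mol
n(H2O2) in the aliquot = 1.657 × 10^-3 mol (1:1 ratio)
[H2O2]_dilute = 1.657 × 10^-3 / 0.009773 = 0.1696 mol/L
[H2O2]_original = 0.1696 × 100.0/4.858 = 3.490 mol/L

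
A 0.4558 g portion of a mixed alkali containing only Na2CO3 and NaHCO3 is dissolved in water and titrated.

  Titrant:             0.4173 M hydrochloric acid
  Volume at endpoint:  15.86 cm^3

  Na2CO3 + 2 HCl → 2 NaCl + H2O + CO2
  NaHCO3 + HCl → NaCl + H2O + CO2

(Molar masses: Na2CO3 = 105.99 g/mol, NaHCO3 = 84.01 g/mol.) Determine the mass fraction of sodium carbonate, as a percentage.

n(HCl) = 0.01586 × 0.4173 = 6.618 × 10^-3 mol
Let x = n(Na2CO3), y = n(NaHCO3).
Titrant: 2x + 1y = 6.618 × 10^-3;  mass: 105.99x + 84.01y = 0.4558
Solving, x = 1.616 × 10^-3 mol, y = 3.387 × 10^-3 mol
mass of Na2CO3 = 1.616 × 10^-3 × 105.99 = 0.1712 g
% Na2CO3 = 0.1712 / 0.4558 × 100 = 37.57 %

37.57 %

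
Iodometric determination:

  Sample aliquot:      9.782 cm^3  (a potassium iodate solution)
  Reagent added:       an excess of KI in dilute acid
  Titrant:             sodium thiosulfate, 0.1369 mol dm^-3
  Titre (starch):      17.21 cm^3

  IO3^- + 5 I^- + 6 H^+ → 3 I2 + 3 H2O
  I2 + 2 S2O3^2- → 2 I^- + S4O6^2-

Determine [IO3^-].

n(S2O3^2-) = 0.01721 × 0.1369 = 2.356 × 10^-3 mol
n(I2) = n(S2O3^2-)/2 = 1.178 × 10^-3 mol
From the 1:3 ratio, n(IO3^-) in the aliquot = 1/3 × 1.178 × 10^-3 = 3.927 × 10^-4 mol
[IO3^-] = 3.927 × 10^-4 / 0.009782 = 0.04014 mol/L

0.04014 mol/L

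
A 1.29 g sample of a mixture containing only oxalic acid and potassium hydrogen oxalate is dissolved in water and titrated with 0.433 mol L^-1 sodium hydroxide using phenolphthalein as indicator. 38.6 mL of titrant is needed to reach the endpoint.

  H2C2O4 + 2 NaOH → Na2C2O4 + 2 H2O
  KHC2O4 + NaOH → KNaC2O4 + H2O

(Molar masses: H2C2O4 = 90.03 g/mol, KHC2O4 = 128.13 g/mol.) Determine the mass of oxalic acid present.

0.461 g

n(NaOH) = 0.0386 × 0.433 = 0.0167 mol
Let x = n(H2C2O4), y = n(KHC2O4).
Titrant: 2x + 1y = 0.0167;  mass: 90.03x + 128.13y = 1.29
Solving, x = 5.12 × 10^-3 mol, y = 6.47 × 10^-3 mol
mass of H2C2O4 = 5.12 × 10^-3 × 90.03 = 0.461 g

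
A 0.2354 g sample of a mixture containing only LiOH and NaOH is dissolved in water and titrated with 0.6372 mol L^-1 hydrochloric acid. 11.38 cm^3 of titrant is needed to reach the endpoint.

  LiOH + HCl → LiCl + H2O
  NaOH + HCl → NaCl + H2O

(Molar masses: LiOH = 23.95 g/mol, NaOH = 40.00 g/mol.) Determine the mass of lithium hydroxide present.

n(HCl) = 0.01138 × 0.6372 = 7.251 × 10^-3 mol
Let x = n(LiOH), y = n(NaOH).
Titrant: 1x + 1y = 7.251 × 10^-3;  mass: 23.95x + 40.00y = 0.2354
Solving, x = 3.405 × 10^-3 mol, y = 3.846 × 10^-3 mol
mass of LiOH = 3.405 × 10^-3 × 23.95 = 0.08155 g

0.08155 g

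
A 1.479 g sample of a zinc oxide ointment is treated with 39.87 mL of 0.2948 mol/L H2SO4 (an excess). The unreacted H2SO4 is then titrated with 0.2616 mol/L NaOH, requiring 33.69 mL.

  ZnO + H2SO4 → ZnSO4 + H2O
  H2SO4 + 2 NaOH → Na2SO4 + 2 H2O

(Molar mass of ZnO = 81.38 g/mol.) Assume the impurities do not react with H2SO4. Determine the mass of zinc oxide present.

n(H2SO4) added = 0.03987 × 0.2948 = 0.01175 mol
n(NaOH) used in back-titration = 0.03369 × 0.2616 = 8.813 × 10^-3 mol
From the 1:2 ratio, n(H2SO4) left over = 1/2 × 8.813 × 10^-3 = 4.407 × 10^-3 mol
n(H2SO4) consumed by analyte = 0.01175 − 4.407 × 10^-3 = 7.347 × 10^-3 mol
n(ZnO) = 7.347 × 10^-3 mol (1:1 ratio)
mass of ZnO = 7.347 × 10^-3 × 81.38 = 0.5979 g

0.5979 g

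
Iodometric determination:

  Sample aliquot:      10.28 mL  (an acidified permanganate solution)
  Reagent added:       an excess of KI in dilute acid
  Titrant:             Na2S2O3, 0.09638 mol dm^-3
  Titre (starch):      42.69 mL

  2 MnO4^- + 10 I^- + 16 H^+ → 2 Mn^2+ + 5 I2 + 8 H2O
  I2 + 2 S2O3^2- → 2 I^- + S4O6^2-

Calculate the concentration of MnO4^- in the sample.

n(S2O3^2-) = 0.04269 × 0.09638 = 4.114 × 10^-3 mol
n(I2) = n(S2O3^2-)/2 = 2.057 × 10^-3 mol
From the 2:5 ratio, n(MnO4^-) in the aliquot = 2/5 × 2.057 × 10^-3 = 8.229 × 10^-4 mol
[MnO4^-] = 8.229 × 10^-4 / 0.01028 = 0.08005 mol/L

0.08005 mol/L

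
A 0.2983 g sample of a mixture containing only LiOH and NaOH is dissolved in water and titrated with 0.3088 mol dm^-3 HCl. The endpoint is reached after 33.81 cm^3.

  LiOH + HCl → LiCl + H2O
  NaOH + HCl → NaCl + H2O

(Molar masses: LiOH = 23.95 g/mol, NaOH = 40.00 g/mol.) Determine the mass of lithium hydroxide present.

0.1781 g

n(HCl) = 0.03381 × 0.3088 = 0.01044 mol
Let x = n(LiOH), y = n(NaOH).
Titrant: 1x + 1y = 0.01044;  mass: 23.95x + 40.00y = 0.2983
Solving, x = 7.434 × 10^-3 mol, y = 3.006 × 10^-3 mol
mass of LiOH = 7.434 × 10^-3 × 23.95 = 0.1781 g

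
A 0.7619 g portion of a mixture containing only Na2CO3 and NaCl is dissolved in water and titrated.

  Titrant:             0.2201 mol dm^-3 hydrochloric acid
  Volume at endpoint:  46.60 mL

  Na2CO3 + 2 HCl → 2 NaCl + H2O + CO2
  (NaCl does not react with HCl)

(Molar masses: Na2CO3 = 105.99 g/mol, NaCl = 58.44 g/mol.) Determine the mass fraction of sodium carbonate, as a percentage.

71.34 %

n(HCl) = 0.04660 × 0.2201 = 0.01026 mol
Let x = n(Na2CO3), y = n(NaCl).
Titrant: 2x = 0.01026;  mass: 105.99x + 58.44y = 0.7619
Solving, x = 5.128 × 10^-3 mol, y = 3.736 × 10^-3 mol
mass of Na2CO3 = 5.128 × 10^-3 × 105.99 = 0.5436 g
% Na2CO3 = 0.5436 / 0.7619 × 100 = 71.34 %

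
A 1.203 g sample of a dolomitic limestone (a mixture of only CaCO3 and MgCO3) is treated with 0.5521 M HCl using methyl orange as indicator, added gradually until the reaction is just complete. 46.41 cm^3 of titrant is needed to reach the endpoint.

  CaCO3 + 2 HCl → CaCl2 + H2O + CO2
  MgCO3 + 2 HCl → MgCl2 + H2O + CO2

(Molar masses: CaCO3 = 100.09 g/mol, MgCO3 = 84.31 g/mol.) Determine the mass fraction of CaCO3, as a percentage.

n(HCl) = 0.04641 × 0.5521 = 0.02562 mol
Let x = n(CaCO3), y = n(MgCO3).
Titrant: 2x + 2y = 0.02562;  mass: 100.09x + 84.31y = 1.203
Solving, x = 7.786 × 10^-3 mol, y = 5.025 × 10^-3 mol
mass of CaCO3 = 7.786 × 10^-3 × 100.09 = 0.7793 g
% CaCO3 = 0.7793 / 1.203 × 100 = 64.78 %

64.78 %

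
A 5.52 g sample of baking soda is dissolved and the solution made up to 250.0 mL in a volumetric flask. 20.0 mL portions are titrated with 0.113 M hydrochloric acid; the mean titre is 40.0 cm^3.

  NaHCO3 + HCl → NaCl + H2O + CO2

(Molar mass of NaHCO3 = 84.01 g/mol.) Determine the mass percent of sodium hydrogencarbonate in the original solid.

n(HCl) per titration = 0.0400 × 0.113 = 4.52 × 10^-3 mol
n(NaHCO3) in each aliquot = 4.52 × 10^-3 mol (1:1 ratio)
n(NaHCO3) in the whole flask = 4.52 × 10^-3 × 250.0/20.0 = 0.0565 mol
mass of NaHCO3 = 0.0565 × 84.01 = 4.75 g
% NaHCO3 = 4.75 / 5.52 × 100 = 86.0 %

86.0 %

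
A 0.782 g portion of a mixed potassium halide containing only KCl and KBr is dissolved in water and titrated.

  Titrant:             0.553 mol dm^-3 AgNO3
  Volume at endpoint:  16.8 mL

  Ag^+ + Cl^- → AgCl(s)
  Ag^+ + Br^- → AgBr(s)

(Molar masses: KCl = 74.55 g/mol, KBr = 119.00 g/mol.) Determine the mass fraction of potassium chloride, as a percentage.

69.4 %

n(AgNO3) = 0.0168 × 0.553 = 9.29 × 10^-3 mol
Let x = n(KCl), y = n(KBr).
Titrant: 1x + 1y = 9.29 × 10^-3;  mass: 74.55x + 119.00y = 0.782
Solving, x = 7.28 × 10^-3 mol, y = 2.01 × 10^-3 mol
mass of KCl = 7.28 × 10^-3 × 74.55 = 0.543 g
% KCl = 0.543 / 0.782 × 100 = 69.4 %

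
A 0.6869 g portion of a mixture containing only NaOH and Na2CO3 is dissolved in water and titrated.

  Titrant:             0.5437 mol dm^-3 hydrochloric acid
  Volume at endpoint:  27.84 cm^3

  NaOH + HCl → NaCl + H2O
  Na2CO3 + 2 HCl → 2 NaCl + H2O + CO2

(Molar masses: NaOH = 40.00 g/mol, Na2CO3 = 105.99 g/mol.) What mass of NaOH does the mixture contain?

n(HCl) = 0.02784 × 0.5437 = 0.01514 mol
Let x = n(NaOH), y = n(Na2CO3).
Titrant: 1x + 2y = 0.01514;  mass: 40.00x + 105.99y = 0.6869
Solving, x = 8.870 × 10^-3 mol, y = 3.133 × 10^-3 mol
mass of NaOH = 8.870 × 10^-3 × 40.00 = 0.3548 g

0.3548 g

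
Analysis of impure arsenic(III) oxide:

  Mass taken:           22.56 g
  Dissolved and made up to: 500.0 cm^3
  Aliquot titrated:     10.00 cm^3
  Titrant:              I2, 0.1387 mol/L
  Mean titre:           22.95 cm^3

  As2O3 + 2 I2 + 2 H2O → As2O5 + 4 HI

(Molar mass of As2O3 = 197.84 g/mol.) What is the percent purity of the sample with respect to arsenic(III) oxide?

n(I2) per titration = 0.02295 × 0.1387 = 3.183 × 10^-3 mol
From the 1:2 ratio, n(As2O3) in each aliquot = 1/2 × 3.183 × 10^-3 = 1.592 × 10^-3 mol
n(As2O3) in the whole flask = 1.592 × 10^-3 × 500.0/10.00 = 0.07958 mol
mass of As2O3 = 0.07958 × 197.84 = 15.74 g
% As2O3 = 15.74 / 22.56 × 100 = 69.79 %

69.79 %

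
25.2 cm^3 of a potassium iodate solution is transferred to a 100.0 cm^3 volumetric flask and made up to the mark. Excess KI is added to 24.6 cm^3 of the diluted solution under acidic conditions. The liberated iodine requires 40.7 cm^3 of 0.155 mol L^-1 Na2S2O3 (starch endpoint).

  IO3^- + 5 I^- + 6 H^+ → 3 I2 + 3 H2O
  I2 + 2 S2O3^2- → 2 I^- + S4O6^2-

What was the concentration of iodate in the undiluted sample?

n(S2O3^2-) = 0.0407 × 0.155 = 6.31 × 10^-3 mol
n(I2) = n(S2O3^2-)/2 = 3.15 × 10^-3 mol
From the 1:3 ratio, n(IO3^-) in the aliquot = 1/3 × 3.15 × 10^-3 = 1.05 × 10^-3 mol
[IO3^-]_dilute = 1.05 × 10^-3 / 0.0246 = 0.0427 mol/L
[IO3^-]_original = 0.0427 × 100.0/25.2 = 0.170 mol/L

0.170 mol/L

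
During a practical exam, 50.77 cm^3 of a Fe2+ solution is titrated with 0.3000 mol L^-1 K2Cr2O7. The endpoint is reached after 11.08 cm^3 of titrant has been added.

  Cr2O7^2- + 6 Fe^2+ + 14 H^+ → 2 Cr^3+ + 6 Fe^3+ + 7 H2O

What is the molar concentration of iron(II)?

n(K2Cr2O7) = 0.01108 L × 0.3000 mol/L = 3.324 × 10^-3 mol
From the 6:1 mole ratio, n(Fe2+) = 6/1 × 3.324 × 10^-3 = 0.01994 mol
[Fe2+] = 0.01994 mol / 0.05077 L = 0.3928 mol/L

0.3928 mol/L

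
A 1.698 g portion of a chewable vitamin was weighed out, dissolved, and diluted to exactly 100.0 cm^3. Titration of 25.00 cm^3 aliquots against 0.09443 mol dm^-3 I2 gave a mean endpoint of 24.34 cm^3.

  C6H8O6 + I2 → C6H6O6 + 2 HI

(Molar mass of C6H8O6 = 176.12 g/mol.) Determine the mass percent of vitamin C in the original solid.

95.36 %

n(I2) per titration = 0.02434 × 0.09443 = 2.298 × 10^-3 mol
n(C6H8O6) in each aliquot = 2.298 × 10^-3 mol (1:1 ratio)
n(C6H8O6) in the whole flask = 2.298 × 10^-3 × 100.0/25.00 = 9.194 × 10^-3 mol
mass of C6H8O6 = 9.194 × 10^-3 × 176.12 = 1.619 g
% C6H8O6 = 1.619 / 1.698 × 100 = 95.36 %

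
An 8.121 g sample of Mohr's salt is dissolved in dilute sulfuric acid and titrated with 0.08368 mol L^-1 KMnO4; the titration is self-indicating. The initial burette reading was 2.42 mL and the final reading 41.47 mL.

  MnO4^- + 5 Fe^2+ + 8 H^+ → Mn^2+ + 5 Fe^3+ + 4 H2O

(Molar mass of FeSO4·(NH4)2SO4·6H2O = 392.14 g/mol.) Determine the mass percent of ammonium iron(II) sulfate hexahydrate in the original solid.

n(KMnO4) = 0.03905 L × 0.08368 mol/L = 3.268 × 10^-3 mol
From the 5:1 ratio, n(FeSO4·(NH4)2SO4·6H2O) = 5/1 × 3.268 × 10^-3 = 0.01634 mol
mass of FeSO4·(NH4)2SO4·6H2O = 0.01634 × 392.14 g/mol = 6.407 g
% FeSO4·(NH4)2SO4·6H2O = 6.407 / 8.121 × 100 = 78.89 %

78.89 %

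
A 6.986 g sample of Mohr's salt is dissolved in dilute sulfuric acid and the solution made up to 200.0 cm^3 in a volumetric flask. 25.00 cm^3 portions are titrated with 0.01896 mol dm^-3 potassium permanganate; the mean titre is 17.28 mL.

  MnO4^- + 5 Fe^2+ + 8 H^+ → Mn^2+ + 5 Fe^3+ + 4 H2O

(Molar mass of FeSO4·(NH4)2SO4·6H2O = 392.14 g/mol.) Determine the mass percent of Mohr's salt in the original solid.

n(KMnO4) per titration = 0.01728 × 0.01896 = 3.276 × 10^-4 mol
From the 5:1 ratio, n(FeSO4·(NH4)2SO4·6H2O) in each aliquot = 5/1 × 3.276 × 10^-4 = 1.638 × 10^-3 mol
n(FeSO4·(NH4)2SO4·6H2O) in the whole flask = 1.638 × 10^-3 × 200.0/25.00 = 0.01311 mol
mass of FeSO4·(NH4)2SO4·6H2O = 0.01311 × 392.14 = 5.139 g
% FeSO4·(NH4)2SO4·6H2O = 5.139 / 6.986 × 100 = 73.56 %

73.56 %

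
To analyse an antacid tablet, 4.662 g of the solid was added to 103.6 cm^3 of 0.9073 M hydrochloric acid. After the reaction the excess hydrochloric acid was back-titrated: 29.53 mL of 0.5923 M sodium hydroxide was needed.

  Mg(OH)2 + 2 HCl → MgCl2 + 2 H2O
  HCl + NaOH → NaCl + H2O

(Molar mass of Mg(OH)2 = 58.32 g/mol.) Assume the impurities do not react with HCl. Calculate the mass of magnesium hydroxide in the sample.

n(HCl) added = 0.1036 × 0.9073 = 0.09400 mol
n(NaOH) used in back-titration = 0.02953 × 0.5923 = 0.01749 mol
n(HCl) left over = 0.01749 mol (1:1 ratio)
n(HCl) consumed by analyte = 0.09400 − 0.01749 = 0.07651 mol
From the 1:2 ratio, n(Mg(OH)2) = 1/2 × 0.07651 = 0.03825 mol
mass of Mg(OH)2 = 0.03825 × 58.32 = 2.231 g

2.231 g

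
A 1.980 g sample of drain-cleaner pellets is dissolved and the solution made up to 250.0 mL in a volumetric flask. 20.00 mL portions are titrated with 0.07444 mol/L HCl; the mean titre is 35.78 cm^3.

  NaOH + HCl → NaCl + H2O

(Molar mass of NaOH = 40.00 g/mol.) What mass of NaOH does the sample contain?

1.332 g

n(HCl) per titration = 0.03578 × 0.07444 = 2.663 × 10^-3 mol
n(NaOH) in each aliquot = 2.663 × 10^-3 mol (1:1 ratio)
n(NaOH) in the whole flask = 2.663 × 10^-3 × 250.0/20.00 = 0.03329 mol
mass of NaOH = 0.03329 × 40.00 = 1.332 g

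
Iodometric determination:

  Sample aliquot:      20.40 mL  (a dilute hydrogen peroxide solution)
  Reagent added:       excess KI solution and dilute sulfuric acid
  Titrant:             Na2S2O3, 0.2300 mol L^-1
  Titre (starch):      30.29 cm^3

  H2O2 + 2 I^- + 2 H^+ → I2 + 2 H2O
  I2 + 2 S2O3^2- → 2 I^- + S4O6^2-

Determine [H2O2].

0.1708 mol/L

n(S2O3^2-) = 0.03029 × 0.2300 = 6.967 × 10^-3 mol
n(I2) = n(S2O3^2-)/2 = 3.483 × 10^-3 mol
n(H2O2) in the aliquot = 3.483 × 10^-3 mol (1:1 ratio)
[H2O2] = 3.483 × 10^-3 / 0.02040 = 0.1708 mol/L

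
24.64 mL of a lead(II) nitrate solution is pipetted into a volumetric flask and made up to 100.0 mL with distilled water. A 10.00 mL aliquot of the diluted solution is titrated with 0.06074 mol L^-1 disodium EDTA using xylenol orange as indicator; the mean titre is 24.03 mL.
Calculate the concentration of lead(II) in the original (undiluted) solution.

Pb^2+ + EDTA^4- → [Pb(EDTA)]^2-
n(EDTA) = 0.02403 × 0.06074 = 1.460 × 10^-3 mol
n(Pb2+) in the aliquot = 1.460 × 10^-3 mol (1:1 ratio)
[Pb2+]_dilute = 1.460 × 10^-3 / 0.01000 = 0.1460 mol/L
Dilution factor = 100.0 / 24.64 = 4.058
[Pb2+]_stock = 0.1460 × 4.058 = 0.5924 mol/L

0.5924 mol/L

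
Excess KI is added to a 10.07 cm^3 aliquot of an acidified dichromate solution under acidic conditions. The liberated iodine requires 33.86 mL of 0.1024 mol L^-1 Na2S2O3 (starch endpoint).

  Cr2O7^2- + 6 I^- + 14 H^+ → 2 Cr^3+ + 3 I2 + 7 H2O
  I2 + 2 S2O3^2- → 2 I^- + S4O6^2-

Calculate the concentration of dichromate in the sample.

n(S2O3^2-) = 0.03386 × 0.1024 = 3.467 × 10^-3 mol
n(I2) = n(S2O3^2-)/2 = 1.734 × 10^-3 mol
From the 1:3 ratio, n(Cr2O7^2-) in the aliquot = 1/3 × 1.734 × 10^-3 = 5.779 × 10^-4 mol
[Cr2O7^2-] = 5.779 × 10^-4 / 0.01007 = 0.05739 mol/L

0.05739 mol/L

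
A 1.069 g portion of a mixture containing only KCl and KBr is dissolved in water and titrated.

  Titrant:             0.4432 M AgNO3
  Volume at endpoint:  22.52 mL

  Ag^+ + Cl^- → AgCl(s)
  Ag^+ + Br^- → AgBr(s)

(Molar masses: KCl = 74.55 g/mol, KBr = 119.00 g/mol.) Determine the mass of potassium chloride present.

0.1991 g

n(AgNO3) = 0.02252 × 0.4432 = 9.981 × 10^-3 mol
Let x = n(KCl), y = n(KBr).
Titrant: 1x + 1y = 9.981 × 10^-3;  mass: 74.55x + 119.00y = 1.069
Solving, x = 2.671 × 10^-3 mol, y = 7.310 × 10^-3 mol
mass of KCl = 2.671 × 10^-3 × 74.55 = 0.1991 g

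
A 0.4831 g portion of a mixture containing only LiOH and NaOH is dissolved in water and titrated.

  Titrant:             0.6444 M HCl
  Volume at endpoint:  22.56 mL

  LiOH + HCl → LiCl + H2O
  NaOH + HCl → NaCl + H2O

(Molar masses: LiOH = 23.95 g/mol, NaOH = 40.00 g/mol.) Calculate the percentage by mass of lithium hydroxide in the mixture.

30.40 %

n(HCl) = 0.02256 × 0.6444 = 0.01454 mol
Let x = n(LiOH), y = n(NaOH).
Titrant: 1x + 1y = 0.01454;  mass: 23.95x + 40.00y = 0.4831
Solving, x = 6.131 × 10^-3 mol, y = 8.406 × 10^-3 mol
mass of LiOH = 6.131 × 10^-3 × 23.95 = 0.1468 g
% LiOH = 0.1468 / 0.4831 × 100 = 30.40 %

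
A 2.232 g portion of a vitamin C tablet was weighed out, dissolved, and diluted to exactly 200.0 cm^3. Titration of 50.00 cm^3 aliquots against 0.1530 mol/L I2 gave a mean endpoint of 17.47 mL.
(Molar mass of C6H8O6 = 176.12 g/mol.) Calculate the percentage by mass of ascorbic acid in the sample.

C6H8O6 + I2 → C6H6O6 + 2 HI
n(I2) per titration = 0.01747 × 0.1530 = 2.673 × 10^-3 mol
n(C6H8O6) in each aliquot = 2.673 × 10^-3 mol (1:1 ratio)
n(C6H8O6) in the whole flask = 2.673 × 10^-3 × 200.0/50.00 = 0.01069 mol
mass of C6H8O6 = 0.01069 × 176.12 = 1.883 g
% C6H8O6 = 1.883 / 2.232 × 100 = 84.36 %

84.36 %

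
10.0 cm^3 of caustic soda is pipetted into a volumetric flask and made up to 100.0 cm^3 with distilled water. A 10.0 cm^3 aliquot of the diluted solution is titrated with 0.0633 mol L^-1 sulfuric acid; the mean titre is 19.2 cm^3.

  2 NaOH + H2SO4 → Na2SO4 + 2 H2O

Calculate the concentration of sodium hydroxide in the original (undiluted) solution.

n(H2SO4) = 0.0192 × 0.0633 = 1.22 × 10^-3 mol
From the 2:1 ratio, n(NaOH) in the aliquot = 2/1 × 1.22 × 10^-3 = 2.43 × 10^-3 mol
[NaOH]_dilute = 2.43 × 10^-3 / 0.0100 = 0.243 mol/L
Dilution factor = 100.0 / 10.0 = 10.00
[NaOH]_stock = 0.243 × 10.00 = 2.43 mol/L

2.43 mol/L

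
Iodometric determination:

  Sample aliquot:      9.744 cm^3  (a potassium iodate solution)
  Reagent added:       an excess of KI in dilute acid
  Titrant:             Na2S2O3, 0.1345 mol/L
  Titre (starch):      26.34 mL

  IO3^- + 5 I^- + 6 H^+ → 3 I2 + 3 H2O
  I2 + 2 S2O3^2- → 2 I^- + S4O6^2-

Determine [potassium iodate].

0.06060 mol/L

n(S2O3^2-) = 0.02634 × 0.1345 = 3.543 × 10^-3 mol
n(I2) = n(S2O3^2-)/2 = 1.771 × 10^-3 mol
From the 1:3 ratio, n(IO3^-) in the aliquot = 1/3 × 1.771 × 10^-3 = 5.905 × 10^-4 mol
[IO3^-] = 5.905 × 10^-4 / 0.009744 = 0.06060 mol/L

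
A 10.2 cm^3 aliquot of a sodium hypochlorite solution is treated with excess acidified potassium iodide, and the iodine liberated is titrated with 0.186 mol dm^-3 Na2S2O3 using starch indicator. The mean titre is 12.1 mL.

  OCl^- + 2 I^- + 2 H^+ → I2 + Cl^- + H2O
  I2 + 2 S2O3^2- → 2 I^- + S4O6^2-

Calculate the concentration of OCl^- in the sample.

n(S2O3^2-) = 0.0121 × 0.186 = 2.25 × 10^-3 mol
n(I2) = n(S2O3^2-)/2 = 1.13 × 10^-3 mol
n(OCl^-) in the aliquot = 1.13 × 10^-3 mol (1:1 ratio)
[OCl^-] = 1.13 × 10^-3 / 0.0102 = 0.110 mol/L

0.110 mol/L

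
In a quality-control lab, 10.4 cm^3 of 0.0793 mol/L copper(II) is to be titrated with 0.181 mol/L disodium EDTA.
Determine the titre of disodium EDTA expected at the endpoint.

Cu^2+ + EDTA^4- → [Cu(EDTA)]^2-
n(Cu2+) = 0.0104 L × 0.0793 mol/L = 8.25 × 10^-4 mol
n(EDTA) = 8.25 × 10^-4 mol (1:1 stoichiometry)
V(EDTA) = 8.25 × 10^-4 mol / 0.181 mol/L = 0.00456 L = 4.56 mL

4.56 mL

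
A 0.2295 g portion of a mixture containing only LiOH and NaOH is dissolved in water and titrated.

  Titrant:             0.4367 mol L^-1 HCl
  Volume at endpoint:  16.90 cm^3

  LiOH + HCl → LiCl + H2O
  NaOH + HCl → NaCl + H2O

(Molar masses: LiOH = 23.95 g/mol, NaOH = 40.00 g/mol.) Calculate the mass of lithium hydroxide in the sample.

0.09805 g

n(HCl) = 0.01690 × 0.4367 = 7.380 × 10^-3 mol
Let x = n(LiOH), y = n(NaOH).
Titrant: 1x + 1y = 7.380 × 10^-3;  mass: 23.95x + 40.00y = 0.2295
Solving, x = 4.094 × 10^-3 mol, y = 3.286 × 10^-3 mol
mass of LiOH = 4.094 × 10^-3 × 23.95 = 0.09805 g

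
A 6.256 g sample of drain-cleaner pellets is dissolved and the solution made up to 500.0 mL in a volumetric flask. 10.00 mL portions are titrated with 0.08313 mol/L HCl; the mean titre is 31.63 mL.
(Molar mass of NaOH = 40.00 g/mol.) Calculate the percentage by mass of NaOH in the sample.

84.06 %

NaOH + HCl → NaCl + H2O
n(HCl) per titration = 0.03163 × 0.08313 = 2.629 × 10^-3 mol
n(NaOH) in each aliquot = 2.629 × 10^-3 mol (1:1 ratio)
n(NaOH) in the whole flask = 2.629 × 10^-3 × 500.0/10.00 = 0.1315 mol
mass of NaOH = 0.1315 × 40.00 = 5.259 g
% NaOH = 5.259 / 6.256 × 100 = 84.06 %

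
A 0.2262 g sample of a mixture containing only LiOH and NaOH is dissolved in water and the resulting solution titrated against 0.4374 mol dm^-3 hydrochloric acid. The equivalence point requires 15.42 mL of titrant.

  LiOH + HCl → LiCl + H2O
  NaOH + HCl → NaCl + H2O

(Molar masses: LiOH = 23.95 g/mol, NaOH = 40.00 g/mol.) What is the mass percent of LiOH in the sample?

28.75 %

n(HCl) = 0.01542 × 0.4374 = 6.745 × 10^-3 mol
Let x = n(LiOH), y = n(NaOH).
Titrant: 1x + 1y = 6.745 × 10^-3;  mass: 23.95x + 40.00y = 0.2262
Solving, x = 2.716 × 10^-3 mol, y = 4.029 × 10^-3 mol
mass of LiOH = 2.716 × 10^-3 × 23.95 = 0.06504 g
% LiOH = 0.06504 / 0.2262 × 100 = 28.75 %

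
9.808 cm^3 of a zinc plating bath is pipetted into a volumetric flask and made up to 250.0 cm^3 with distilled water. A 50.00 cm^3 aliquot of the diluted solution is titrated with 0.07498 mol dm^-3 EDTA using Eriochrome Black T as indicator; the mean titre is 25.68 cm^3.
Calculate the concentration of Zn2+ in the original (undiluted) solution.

0.9816 mol/L

Zn^2+ + EDTA^4- → [Zn(EDTA)]^2-
n(EDTA) = 0.02568 × 0.07498 = 1.925 × 10^-3 mol
n(Zn2+) in the aliquot = 1.925 × 10^-3 mol (1:1 ratio)
[Zn2+]_dilute = 1.925 × 10^-3 / 0.05000 = 0.03851 mol/L
Dilution factor = 250.0 / 9.808 = 25.49
[Zn2+]_stock = 0.03851 × 25.49 = 0.9816 mol/L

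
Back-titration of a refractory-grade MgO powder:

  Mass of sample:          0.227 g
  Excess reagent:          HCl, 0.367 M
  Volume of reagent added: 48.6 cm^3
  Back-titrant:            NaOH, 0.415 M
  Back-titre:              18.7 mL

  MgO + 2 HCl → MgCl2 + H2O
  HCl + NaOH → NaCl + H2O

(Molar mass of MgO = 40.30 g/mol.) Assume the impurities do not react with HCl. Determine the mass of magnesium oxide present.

0.203 g

n(HCl) added = 0.0486 × 0.367 = 0.0178 mol
n(NaOH) used in back-titration = 0.0187 × 0.415 = 7.76 × 10^-3 mol
n(HCl) left over = 7.76 × 10^-3 mol (1:1 ratio)
n(HCl) consumed by analyte = 0.0178 − 7.76 × 10^-3 = 0.0101 mol
From the 1:2 ratio, n(MgO) = 1/2 × 0.0101 = 5.04 × 10^-3 mol
mass of MgO = 5.04 × 10^-3 × 40.30 = 0.203 g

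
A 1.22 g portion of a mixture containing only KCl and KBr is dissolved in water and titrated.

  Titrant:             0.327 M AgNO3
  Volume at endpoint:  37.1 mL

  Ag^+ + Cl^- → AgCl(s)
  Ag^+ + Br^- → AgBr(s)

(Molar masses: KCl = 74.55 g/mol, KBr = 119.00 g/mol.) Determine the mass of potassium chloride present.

0.375 g

n(AgNO3) = 0.0371 × 0.327 = 0.0121 mol
Let x = n(KCl), y = n(KBr).
Titrant: 1x + 1y = 0.0121;  mass: 74.55x + 119.00y = 1.22
Solving, x = 5.03 × 10^-3 mol, y = 7.10 × 10^-3 mol
mass of KCl = 5.03 × 10^-3 × 74.55 = 0.375 g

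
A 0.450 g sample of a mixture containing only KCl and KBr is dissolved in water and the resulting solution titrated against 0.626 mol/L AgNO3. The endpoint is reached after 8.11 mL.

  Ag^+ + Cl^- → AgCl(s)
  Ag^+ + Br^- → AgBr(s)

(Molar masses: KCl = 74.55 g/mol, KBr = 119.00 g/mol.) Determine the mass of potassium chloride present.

n(AgNO3) = 0.00811 × 0.626 = 5.08 × 10^-3 mol
Let x = n(KCl), y = n(KBr).
Titrant: 1x + 1y = 5.08 × 10^-3;  mass: 74.55x + 119.00y = 0.450
Solving, x = 3.47 × 10^-3 mol, y = 1.61 × 10^-3 mol
mass of KCl = 3.47 × 10^-3 × 74.55 = 0.259 g

0.259 g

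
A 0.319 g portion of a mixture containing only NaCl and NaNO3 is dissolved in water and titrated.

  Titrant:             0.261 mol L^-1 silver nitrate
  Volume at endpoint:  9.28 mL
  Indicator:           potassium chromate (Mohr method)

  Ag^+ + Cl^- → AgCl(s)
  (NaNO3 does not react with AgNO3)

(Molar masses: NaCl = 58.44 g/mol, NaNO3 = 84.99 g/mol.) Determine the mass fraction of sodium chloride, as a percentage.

44.4 %

n(AgNO3) = 0.00928 × 0.261 = 2.42 × 10^-3 mol
Let x = n(NaCl), y = n(NaNO3).
Titrant: 1x = 2.42 × 10^-3;  mass: 58.44x + 84.99y = 0.319
Solving, x = 2.42 × 10^-3 mol, y = 2.09 × 10^-3 mol
mass of NaCl = 2.42 × 10^-3 × 58.44 = 0.142 g
% NaCl = 0.142 / 0.319 × 100 = 44.4 %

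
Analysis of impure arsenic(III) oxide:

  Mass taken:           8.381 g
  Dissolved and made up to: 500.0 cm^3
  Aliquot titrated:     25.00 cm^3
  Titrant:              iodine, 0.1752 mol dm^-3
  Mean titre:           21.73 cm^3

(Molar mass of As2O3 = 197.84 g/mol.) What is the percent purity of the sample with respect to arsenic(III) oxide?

89.87 %

As2O3 + 2 I2 + 2 H2O → As2O5 + 4 HI
n(I2) per titration = 0.02173 × 0.1752 = 3.807 × 10^-3 mol
From the 1:2 ratio, n(As2O3) in each aliquot = 1/2 × 3.807 × 10^-3 = 1.904 × 10^-3 mol
n(As2O3) in the whole flask = 1.904 × 10^-3 × 500.0/25.00 = 0.03807 mol
mass of As2O3 = 0.03807 × 197.84 = 7.532 g
% As2O3 = 7.532 / 8.381 × 100 = 89.87 %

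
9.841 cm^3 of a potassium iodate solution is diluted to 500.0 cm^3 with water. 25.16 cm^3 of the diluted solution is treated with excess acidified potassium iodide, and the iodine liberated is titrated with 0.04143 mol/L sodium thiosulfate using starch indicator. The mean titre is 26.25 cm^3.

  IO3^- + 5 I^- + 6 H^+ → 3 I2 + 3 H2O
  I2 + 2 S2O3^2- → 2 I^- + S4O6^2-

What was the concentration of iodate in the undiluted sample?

0.3660 mol/L

n(S2O3^2-) = 0.02625 × 0.04143 = 1.088 × 10^-3 mol
n(I2) = n(S2O3^2-)/2 = 5.438 × 10^-4 mol
From the 1:3 ratio, n(IO3^-) in the aliquot = 1/3 × 5.438 × 10^-4 = 1.813 × 10^-4 mol
[IO3^-]_dilute = 1.813 × 10^-4 / 0.02516 = 0.007204 mol/L
[IO3^-]_original = 0.007204 × 500.0/9.841 = 0.3660 mol/L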